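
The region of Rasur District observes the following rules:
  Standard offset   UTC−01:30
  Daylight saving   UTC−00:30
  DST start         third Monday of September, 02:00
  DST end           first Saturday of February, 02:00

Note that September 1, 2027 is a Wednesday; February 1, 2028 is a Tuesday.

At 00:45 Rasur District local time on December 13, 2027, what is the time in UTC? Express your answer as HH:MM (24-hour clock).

1 September 2027 is a Wednesday, so the first Monday is September 6 and the third is September 20.
1 February 2028 is a Tuesday, so the first Saturday is February 5.
December 13, 2027 lies within the daylight-saving period (20 September 2027 – 5 February 2028), so Rasur District is on daylight time, UTC−00:30.
00:45 local + 0h30m = 01:15 UTC.

01:15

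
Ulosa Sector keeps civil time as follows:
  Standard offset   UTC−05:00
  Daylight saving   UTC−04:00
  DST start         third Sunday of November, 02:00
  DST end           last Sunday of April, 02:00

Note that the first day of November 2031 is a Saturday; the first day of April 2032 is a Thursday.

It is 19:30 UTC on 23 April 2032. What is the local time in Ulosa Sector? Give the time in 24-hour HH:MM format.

1 November 2031 is a Saturday, so the first Sunday is November 2 and the third is November 16.
1 April 2032 is a Thursday, so Sundays fall on 4, 11, 18, 25; the last is April 25.
At the standard offset (UTC−05:00), 19:30 UTC − 5h = 14:30 Ulosa Sector standard time.
The standard-time date in Ulosa Sector, 23 April 2032, lies within the daylight-saving period (16 November 2031 – 25 April 2032), so Ulosa Sector is on daylight time, UTC−04:00.
19:30 UTC − 4h = 15:30 local.

15:30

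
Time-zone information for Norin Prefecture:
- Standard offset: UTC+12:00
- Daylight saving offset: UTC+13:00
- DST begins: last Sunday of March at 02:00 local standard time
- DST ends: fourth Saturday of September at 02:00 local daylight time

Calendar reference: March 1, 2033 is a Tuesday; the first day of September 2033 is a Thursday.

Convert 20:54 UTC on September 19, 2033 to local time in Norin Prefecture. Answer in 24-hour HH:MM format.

1 March 2033 is a Tuesday, so Sundays fall on 6, 13, 20, 27; the last is March 27.
1 September 2033 is a Thursday, so the first Saturday is September 3 and the fourth is September 24.
At the standard offset (UTC+12:00), 20:54 UTC + 12h = 08:54 Norin Prefecture standard time (rolling into the next day, 20 September 2033).
The standard-time date in Norin Prefecture, September 20, 2033, lies within the daylight-saving period (27 March – 24 September), so Norin Prefecture is on daylight time, UTC+13:00.
20:54 UTC + 13h = 09:54 local (rolling into the next day, 20 September 2033).

09:54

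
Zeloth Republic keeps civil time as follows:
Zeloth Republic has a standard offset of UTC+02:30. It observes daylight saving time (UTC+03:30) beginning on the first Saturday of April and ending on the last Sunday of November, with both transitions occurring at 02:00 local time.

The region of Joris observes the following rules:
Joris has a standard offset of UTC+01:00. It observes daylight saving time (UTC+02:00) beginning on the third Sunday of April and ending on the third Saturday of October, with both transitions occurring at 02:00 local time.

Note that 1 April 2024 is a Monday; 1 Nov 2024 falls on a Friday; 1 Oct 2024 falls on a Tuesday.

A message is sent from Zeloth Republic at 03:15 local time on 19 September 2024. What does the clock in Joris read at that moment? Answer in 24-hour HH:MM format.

01:45

1 April 2024 is a Monday, so the first Saturday is April 6.
1 November 2024 is a Friday, so Sundays fall on 3, 10, 17, 24; the last is November 24.
19 September 2024 falls between 6 April and 24 November, so daylight saving is in effect and Zeloth Republic is at UTC+03:30.
03:15 Zeloth Republic − 3h30m = 23:45 UTC (rolling into the previous day, 18 September 2024).
1 April 2024 is a Monday, so the first Sunday is April 7 and the third is April 21.
1 October 2024 is a Tuesday, so the first Saturday is October 5 and the third is October 19.
At the standard offset (UTC+01:00), 23:45 UTC + 1h = 00:45 Joris standard time (rolling into the next day, 19 September 2024).
Daylight saving runs 21 April – 19 October; the standard-time date in Joris, 19 September 2024, is inside that window, so Joris is at UTC+02:00.
23:45 UTC + 2h = 01:45 Joris (rolling into the next day, 19 September 2024).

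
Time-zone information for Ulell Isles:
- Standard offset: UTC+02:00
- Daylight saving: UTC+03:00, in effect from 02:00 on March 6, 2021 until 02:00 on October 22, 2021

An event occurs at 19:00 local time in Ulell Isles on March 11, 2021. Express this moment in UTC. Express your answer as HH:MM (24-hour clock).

Daylight saving runs 6 March – 22 October; March 11, 2021 is inside that window, so Ulell Isles is at UTC+03:00.
19:00 local − 3h = 16:00 UTC.

16:00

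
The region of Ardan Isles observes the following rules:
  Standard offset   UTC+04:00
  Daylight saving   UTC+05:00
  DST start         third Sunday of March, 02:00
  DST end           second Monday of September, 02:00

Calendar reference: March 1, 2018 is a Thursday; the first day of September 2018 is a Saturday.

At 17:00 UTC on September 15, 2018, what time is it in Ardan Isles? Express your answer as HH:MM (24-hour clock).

1 March 2018 is a Thursday, so the first Sunday is March 4 and the third is March 18.
1 September 2018 is a Saturday, so the first Monday is September 3 and the second is September 10.
At the standard offset (UTC+04:00), 17:00 UTC + 4h = 21:00 Ardan Isles standard time.
The standard-time date in Ardan Isles, September 15, 2018, is outside the daylight-saving period (18 March – 10 September), so Ardan Isles is on standard time, UTC+04:00.
17:00 UTC + 4h = 21:00 local.

21:00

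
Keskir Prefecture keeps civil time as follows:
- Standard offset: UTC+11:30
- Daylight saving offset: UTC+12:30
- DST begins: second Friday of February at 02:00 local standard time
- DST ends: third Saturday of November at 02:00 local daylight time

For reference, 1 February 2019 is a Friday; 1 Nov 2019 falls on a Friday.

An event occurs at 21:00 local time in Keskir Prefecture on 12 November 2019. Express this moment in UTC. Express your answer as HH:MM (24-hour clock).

1 February 2019 is a Friday, so the first Friday is February 1 and the second is February 8.
1 November 2019 is a Friday, so the first Saturday is November 2 and the third is November 16.
12 November 2019 lies within the daylight-saving period (8 February – 16 November), so Keskir Prefecture is on daylight time, UTC+12:30.
21:00 local − 12h30m = 08:30 UTC.

08:30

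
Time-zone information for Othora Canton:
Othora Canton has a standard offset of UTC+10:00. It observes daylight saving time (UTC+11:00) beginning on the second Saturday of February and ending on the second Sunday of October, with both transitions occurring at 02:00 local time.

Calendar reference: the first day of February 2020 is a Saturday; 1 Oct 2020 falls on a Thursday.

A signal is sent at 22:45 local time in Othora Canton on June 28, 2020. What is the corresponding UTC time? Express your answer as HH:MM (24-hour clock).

1 February 2020 is a Saturday, so the first Saturday is February 1 and the second is February 8.
1 October 2020 is a Thursday, so the first Sunday is October 4 and the second is October 11.
June 28, 2020 falls between 8 February and 11 October, so daylight saving is in effect and Othora Canton is at UTC+11:00.
22:45 local − 11h = 11:45 UTC.

11:45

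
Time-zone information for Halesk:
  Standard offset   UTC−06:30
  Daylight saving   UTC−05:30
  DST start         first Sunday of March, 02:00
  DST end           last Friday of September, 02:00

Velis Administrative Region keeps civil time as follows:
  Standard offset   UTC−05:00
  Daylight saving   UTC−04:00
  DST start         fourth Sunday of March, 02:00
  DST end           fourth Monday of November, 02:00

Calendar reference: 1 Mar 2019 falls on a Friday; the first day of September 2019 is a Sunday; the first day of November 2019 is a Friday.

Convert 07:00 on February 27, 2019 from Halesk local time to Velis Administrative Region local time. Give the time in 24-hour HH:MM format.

08:30

1 March 2019 is a Friday, so the first Sunday is March 3.
1 September 2019 is a Sunday, so Fridays fall on 6, 13, 20, 27; the last is September 27.
February 27, 2019 is outside the daylight-saving period (3 March – 27 September), so Halesk is on standard time, UTC−06:30.
07:00 Halesk + 6h30m = 13:30 UTC.
1 March 2019 is a Friday, so the first Sunday is March 3 and the fourth is March 24.
1 November 2019 is a Friday, so the first Monday is November 4 and the fourth is November 25.
At the standard offset (UTC−05:00), 13:30 UTC − 5h = 08:30 Velis Administrative Region standard time.
The standard-time date in Velis Administrative Region, February 27, 2019, does not fall between 24 March and 25 November, so daylight saving is not in effect and Velis Administrative Region is at UTC−05:00.
13:30 UTC − 5h = 08:30 Velis Administrative Region.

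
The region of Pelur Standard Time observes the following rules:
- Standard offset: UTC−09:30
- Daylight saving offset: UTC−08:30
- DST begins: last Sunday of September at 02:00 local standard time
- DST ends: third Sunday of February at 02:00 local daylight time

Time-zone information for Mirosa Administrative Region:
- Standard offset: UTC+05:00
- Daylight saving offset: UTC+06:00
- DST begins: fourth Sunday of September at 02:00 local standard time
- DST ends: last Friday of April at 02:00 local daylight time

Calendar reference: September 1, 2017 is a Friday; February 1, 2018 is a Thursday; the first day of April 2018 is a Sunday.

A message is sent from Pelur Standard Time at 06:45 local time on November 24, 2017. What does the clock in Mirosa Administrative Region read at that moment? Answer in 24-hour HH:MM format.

21:15

1 September 2017 is a Friday, so Sundays fall on 3, 10, 17, 24; the last is September 24.
1 February 2018 is a Thursday, so the first Sunday is February 4 and the third is February 18.
November 24, 2017 falls between 24 September 2017 and 18 February 2018, so daylight saving is in effect and Pelur Standard Time is at UTC−08:30.
06:45 Pelur Standard Time + 8h30m = 15:15 UTC.
1 September 2017 is a Friday, so the first Sunday is September 3 and the fourth is September 24.
1 April 2018 is a Sunday, so Fridays fall on 6, 13, 20, 27; the last is April 27.
At the standard offset (UTC+05:00), 15:15 UTC + 5h = 20:15 Mirosa Administrative Region standard time.
Daylight saving runs 24 September 2017 – 27 April 2018; the standard-time date in Mirosa Administrative Region, November 24, 2017, is inside that window, so Mirosa Administrative Region is at UTC+06:00.
15:15 UTC + 6h = 21:15 Mirosa Administrative Region.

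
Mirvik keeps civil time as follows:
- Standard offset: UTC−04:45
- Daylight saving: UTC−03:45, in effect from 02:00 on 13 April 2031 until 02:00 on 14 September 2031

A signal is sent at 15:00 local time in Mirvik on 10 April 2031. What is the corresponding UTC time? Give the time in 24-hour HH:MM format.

10 April 2031 is outside the daylight-saving period (13 April – 14 September), so Mirvik is on standard time, UTC−04:45.
15:00 local + 4h45m = 19:45 UTC.

19:45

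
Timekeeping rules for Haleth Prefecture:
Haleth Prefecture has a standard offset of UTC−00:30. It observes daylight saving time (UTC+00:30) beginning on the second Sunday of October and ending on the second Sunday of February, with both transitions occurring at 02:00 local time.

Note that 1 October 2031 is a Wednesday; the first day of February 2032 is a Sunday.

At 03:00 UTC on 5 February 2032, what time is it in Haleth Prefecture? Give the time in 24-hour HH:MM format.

1 October 2031 is a Wednesday, so the first Sunday is October 5 and the second is October 12.
1 February 2032 is a Sunday, so the first Sunday is February 1 and the second is February 8.
At the standard offset (UTC−00:30), 03:00 UTC − 0h30m = 02:30 Haleth Prefecture standard time.
The standard-time date in Haleth Prefecture, 5 February 2032, falls between 12 October 2031 and 8 February 2032, so daylight saving is in effect and Haleth Prefecture is at UTC+00:30.
03:00 UTC + 0h30m = 03:30 local.

03:30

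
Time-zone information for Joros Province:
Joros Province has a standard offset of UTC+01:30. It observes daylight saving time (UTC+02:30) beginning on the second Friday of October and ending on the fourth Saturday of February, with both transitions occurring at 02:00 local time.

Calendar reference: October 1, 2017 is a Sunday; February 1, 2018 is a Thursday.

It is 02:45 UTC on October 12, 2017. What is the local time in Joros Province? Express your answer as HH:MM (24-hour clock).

1 October 2017 is a Sunday, so the first Friday is October 6 and the second is October 13.
1 February 2018 is a Thursday, so the first Saturday is February 3 and the fourth is February 24.
At the standard offset (UTC+01:30), 02:45 UTC + 1h30m = 04:15 Joros Province standard time.
Daylight saving runs 13 October 2017 – 24 February 2018; the standard-time date in Joros Province, October 12, 2017, is outside that window, so Joros Province is on standard time at UTC+01:30.
02:45 UTC + 1h30m = 04:15 local.

04:15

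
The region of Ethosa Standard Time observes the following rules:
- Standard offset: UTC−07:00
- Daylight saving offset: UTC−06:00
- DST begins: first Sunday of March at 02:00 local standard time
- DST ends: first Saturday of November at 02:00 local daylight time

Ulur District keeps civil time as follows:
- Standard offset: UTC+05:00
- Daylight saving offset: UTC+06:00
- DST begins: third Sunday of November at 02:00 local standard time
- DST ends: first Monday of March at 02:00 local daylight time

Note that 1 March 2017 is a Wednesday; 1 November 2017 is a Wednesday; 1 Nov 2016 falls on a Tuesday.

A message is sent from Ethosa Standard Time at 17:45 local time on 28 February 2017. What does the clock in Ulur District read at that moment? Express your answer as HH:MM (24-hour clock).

06:45

1 March 2017 is a Wednesday, so the first Sunday is March 5.
1 November 2017 is a Wednesday, so the first Saturday is November 4.
28 February 2017 does not fall between 5 March and 4 November, so daylight saving is not in effect and Ethosa Standard Time is at UTC−07:00.
17:45 Ethosa Standard Time + 7h = 00:45 UTC (rolling into the next day, 1 March 2017).
1 November 2016 is a Tuesday, so the first Sunday is November 6 and the third is November 20.
1 March 2017 is a Wednesday, so the first Monday is March 6.
At the standard offset (UTC+05:00), 00:45 UTC + 5h = 05:45 Ulur District standard time.
Daylight saving runs 20 November 2016 – 6 March 2017; the standard-time date in Ulur District, 1 March 2017, is inside that window, so Ulur District is at UTC+06:00.
00:45 UTC + 6h = 06:45 Ulur District.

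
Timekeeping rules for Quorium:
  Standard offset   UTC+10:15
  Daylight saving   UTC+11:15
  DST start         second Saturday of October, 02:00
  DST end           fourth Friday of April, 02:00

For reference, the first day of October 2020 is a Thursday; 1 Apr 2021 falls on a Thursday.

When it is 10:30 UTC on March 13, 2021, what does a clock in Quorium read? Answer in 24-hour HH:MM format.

21:45

1 October 2020 is a Thursday, so the first Saturday is October 3 and the second is October 10.
1 April 2021 is a Thursday, so the first Friday is April 2 and the fourth is April 23.
At the standard offset (UTC+10:15), 10:30 UTC + 10h15m = 20:45 Quorium standard time.
The standard-time date in Quorium, March 13, 2021, falls between 10 October 2020 and 23 April 2021, so daylight saving is in effect and Quorium is at UTC+11:15.
10:30 UTC + 11h15m = 21:45 local.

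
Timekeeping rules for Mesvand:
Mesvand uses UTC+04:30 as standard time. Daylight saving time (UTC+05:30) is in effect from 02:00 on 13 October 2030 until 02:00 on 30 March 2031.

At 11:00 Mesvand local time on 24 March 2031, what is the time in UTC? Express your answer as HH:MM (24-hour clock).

Daylight saving runs 13 October 2030 – 30 March 2031; 24 March 2031 is inside that window, so Mesvand is at UTC+05:30.
11:00 local − 5h30m = 05:30 UTC.

05:30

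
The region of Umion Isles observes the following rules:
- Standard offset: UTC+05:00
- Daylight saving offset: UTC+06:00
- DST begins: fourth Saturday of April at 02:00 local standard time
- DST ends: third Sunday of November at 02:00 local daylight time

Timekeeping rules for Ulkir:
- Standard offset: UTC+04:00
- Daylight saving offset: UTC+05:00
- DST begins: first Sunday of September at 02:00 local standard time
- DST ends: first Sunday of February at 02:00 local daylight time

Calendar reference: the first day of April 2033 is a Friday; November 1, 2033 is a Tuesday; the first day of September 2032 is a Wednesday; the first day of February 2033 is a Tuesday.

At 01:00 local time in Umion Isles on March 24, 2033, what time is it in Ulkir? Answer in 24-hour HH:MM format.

1 April 2033 is a Friday, so the first Saturday is April 2 and the fourth is April 23.
1 November 2033 is a Tuesday, so the first Sunday is November 6 and the third is November 20.
March 24, 2033 is outside the daylight-saving period (23 April – 20 November), so Umion Isles is on standard time, UTC+05:00.
01:00 Umion Isles − 5h = 20:00 UTC (rolling into the previous day, 23 March 2033).
1 September 2032 is a Wednesday, so the first Sunday is September 5.
1 February 2033 is a Tuesday, so the first Sunday is February 6.
At the standard offset (UTC+04:00), 20:00 UTC + 4h = 00:00 Ulkir standard time (rolling into the next day, 24 March 2033).
The standard-time date in Ulkir, March 24, 2033, is outside the daylight-saving period (5 September 2032 – 6 February 2033), so Ulkir is on standard time, UTC+04:00.
20:00 UTC + 4h = 00:00 Ulkir (rolling into the next day, 24 March 2033).

00:00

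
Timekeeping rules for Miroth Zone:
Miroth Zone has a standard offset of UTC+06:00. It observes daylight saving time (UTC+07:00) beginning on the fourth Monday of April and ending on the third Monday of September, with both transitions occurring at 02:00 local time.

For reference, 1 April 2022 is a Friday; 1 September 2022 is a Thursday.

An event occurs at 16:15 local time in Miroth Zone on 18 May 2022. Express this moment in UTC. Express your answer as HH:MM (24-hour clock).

1 April 2022 is a Friday, so the first Monday is April 4 and the fourth is April 25.
1 September 2022 is a Thursday, so the first Monday is September 5 and the third is September 19.
Daylight saving runs 25 April – 19 September; 18 May 2022 is inside that window, so Miroth Zone is at UTC+07:00.
16:15 local − 7h = 09:15 UTC.

09:15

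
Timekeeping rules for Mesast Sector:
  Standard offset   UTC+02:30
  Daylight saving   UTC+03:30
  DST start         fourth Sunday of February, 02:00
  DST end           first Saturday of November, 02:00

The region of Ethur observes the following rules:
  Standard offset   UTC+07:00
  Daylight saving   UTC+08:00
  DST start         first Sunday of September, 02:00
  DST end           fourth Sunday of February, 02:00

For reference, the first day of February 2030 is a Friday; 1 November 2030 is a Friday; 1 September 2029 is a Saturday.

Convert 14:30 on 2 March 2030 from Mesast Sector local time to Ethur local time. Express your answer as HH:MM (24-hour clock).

18:00

1 February 2030 is a Friday, so the first Sunday is February 3 and the fourth is February 24.
1 November 2030 is a Friday, so the first Saturday is November 2.
2 March 2030 lies within the daylight-saving period (24 February – 2 November), so Mesast Sector is on daylight time, UTC+03:30.
14:30 Mesast Sector − 3h30m = 11:00 UTC.
1 September 2029 is a Saturday, so the first Sunday is September 2.
1 February 2030 is a Friday, so the first Sunday is February 3 and the fourth is February 24.
At the standard offset (UTC+07:00), 11:00 UTC + 7h = 18:00 Ethur standard time.
The standard-time date in Ethur, 2 March 2030, does not fall between 2 September 2029 and 24 February 2030, so daylight saving is not in effect and Ethur is at UTC+07:00.
11:00 UTC + 7h = 18:00 Ethur.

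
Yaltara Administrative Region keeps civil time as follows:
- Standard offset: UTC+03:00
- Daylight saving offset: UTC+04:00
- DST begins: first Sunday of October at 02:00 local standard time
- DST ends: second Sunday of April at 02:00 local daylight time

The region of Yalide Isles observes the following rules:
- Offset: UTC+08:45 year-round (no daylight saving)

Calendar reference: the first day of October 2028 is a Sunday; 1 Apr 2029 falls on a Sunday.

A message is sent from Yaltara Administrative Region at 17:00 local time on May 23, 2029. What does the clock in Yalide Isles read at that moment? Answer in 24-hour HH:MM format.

1 October 2028 is a Sunday, so the first Sunday is October 1.
1 April 2029 is a Sunday, so the first Sunday is April 1 and the second is April 8.
May 23, 2029 is outside the daylight-saving period (1 October 2028 – 8 April 2029), so Yaltara Administrative Region is on standard time, UTC+03:00.
17:00 Yaltara Administrative Region − 3h = 14:00 UTC.
Yalide Isles has no daylight saving, so its offset is UTC+08:45 year-round.
14:00 UTC + 8h45m = 22:45 Yalide Isles.

22:45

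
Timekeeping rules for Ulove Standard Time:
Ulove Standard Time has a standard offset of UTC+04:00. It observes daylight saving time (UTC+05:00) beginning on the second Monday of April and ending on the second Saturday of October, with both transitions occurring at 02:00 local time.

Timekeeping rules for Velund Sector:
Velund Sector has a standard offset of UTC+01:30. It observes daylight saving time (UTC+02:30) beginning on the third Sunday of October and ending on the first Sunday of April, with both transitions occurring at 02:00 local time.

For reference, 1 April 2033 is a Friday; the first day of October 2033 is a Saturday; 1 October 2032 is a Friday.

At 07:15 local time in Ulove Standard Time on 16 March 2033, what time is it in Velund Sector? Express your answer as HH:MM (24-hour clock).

05:45

1 April 2033 is a Friday, so the first Monday is April 4 and the second is April 11.
1 October 2033 is a Saturday, so the first Saturday is October 1 and the second is October 8.
16 March 2033 does not fall between 11 April and 8 October, so daylight saving is not in effect and Ulove Standard Time is at UTC+04:00.
07:15 Ulove Standard Time − 4h = 03:15 UTC.
1 October 2032 is a Friday, so the first Sunday is October 3 and the third is October 17.
1 April 2033 is a Friday, so the first Sunday is April 3.
At the standard offset (UTC+01:30), 03:15 UTC + 1h30m = 04:45 Velund Sector standard time.
The standard-time date in Velund Sector, 16 March 2033, lies within the daylight-saving period (17 October 2032 – 3 April 2033), so Velund Sector is on daylight time, UTC+02:30.
03:15 UTC + 2h30m = 05:45 Velund Sector.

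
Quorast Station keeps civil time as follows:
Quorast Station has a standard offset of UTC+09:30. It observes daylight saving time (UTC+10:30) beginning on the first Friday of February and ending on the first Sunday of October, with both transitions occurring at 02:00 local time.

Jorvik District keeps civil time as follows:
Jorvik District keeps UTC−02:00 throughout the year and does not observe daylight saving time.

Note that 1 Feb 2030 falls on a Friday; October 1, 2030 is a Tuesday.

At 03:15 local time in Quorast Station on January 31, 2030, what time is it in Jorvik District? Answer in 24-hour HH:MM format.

15:45

1 February 2030 is a Friday, so the first Friday is February 1.
1 October 2030 is a Tuesday, so the first Sunday is October 6.
Daylight saving runs 1 February – 6 October; January 31, 2030 is outside that window, so Quorast Station is on standard time at UTC+09:30.
03:15 Quorast Station − 9h30m = 17:45 UTC (rolling into the previous day, 30 January 2030).
Jorvik District has no daylight saving, so its offset is UTC−02:00 year-round.
17:45 UTC − 2h = 15:45 Jorvik District.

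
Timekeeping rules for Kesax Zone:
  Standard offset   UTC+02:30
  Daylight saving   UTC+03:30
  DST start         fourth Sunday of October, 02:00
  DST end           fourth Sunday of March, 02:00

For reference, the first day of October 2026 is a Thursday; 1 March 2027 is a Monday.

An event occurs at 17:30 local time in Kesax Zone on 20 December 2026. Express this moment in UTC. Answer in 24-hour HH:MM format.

1 October 2026 is a Thursday, so the first Sunday is October 4 and the fourth is October 25.
1 March 2027 is a Monday, so the first Sunday is March 7 and the fourth is March 28.
Daylight saving runs 25 October 2026 – 28 March 2027; 20 December 2026 is inside that window, so Kesax Zone is at UTC+03:30.
17:30 local − 3h30m = 14:00 UTC.

14:00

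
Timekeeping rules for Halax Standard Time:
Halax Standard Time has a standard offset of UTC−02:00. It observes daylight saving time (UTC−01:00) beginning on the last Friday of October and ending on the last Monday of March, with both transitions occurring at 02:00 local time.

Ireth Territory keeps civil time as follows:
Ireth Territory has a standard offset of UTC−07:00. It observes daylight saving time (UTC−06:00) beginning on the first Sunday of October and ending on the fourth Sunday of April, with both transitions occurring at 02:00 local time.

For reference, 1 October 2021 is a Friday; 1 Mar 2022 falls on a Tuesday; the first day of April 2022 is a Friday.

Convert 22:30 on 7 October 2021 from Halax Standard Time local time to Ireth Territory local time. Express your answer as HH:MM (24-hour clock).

18:30

1 October 2021 is a Friday, so Fridays fall on 1, 8, 15, 22, 29; the last is October 29.
1 March 2022 is a Tuesday, so Mondays fall on 7, 14, 21, 28; the last is March 28.
7 October 2021 does not fall between 29 October 2021 and 28 March 2022, so daylight saving is not in effect and Halax Standard Time is at UTC−02:00.
22:30 Halax Standard Time + 2h = 00:30 UTC (rolling into the next day, 8 October 2021).
1 October 2021 is a Friday, so the first Sunday is October 3.
1 April 2022 is a Friday, so the first Sunday is April 3 and the fourth is April 24.
At the standard offset (UTC−07:00), 00:30 UTC − 7h = 17:30 Ireth Territory standard time (rolling into the previous day, 7 October 2021).
The standard-time date in Ireth Territory, 7 October 2021, falls between 3 October 2021 and 24 April 2022, so daylight saving is in effect and Ireth Territory is at UTC−06:00.
00:30 UTC − 6h = 18:30 Ireth Territory (rolling into the previous day, 7 October 2021).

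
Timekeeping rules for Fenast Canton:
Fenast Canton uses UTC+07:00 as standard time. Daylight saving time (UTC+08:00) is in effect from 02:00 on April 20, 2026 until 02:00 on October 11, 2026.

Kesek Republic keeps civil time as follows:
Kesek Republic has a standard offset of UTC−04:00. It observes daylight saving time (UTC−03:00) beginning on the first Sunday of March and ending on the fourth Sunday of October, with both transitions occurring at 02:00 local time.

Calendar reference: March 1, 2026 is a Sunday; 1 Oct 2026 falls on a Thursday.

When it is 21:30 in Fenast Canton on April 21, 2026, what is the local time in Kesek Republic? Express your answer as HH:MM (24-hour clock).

10:30

Daylight saving runs 20 April – 11 October; April 21, 2026 is inside that window, so Fenast Canton is at UTC+08:00.
21:30 Fenast Canton − 8h = 13:30 UTC.
1 March 2026 is a Sunday, so the first Sunday is March 1.
1 October 2026 is a Thursday, so the first Sunday is October 4 and the fourth is October 25.
At the standard offset (UTC−04:00), 13:30 UTC − 4h = 09:30 Kesek Republic standard time.
The standard-time date in Kesek Republic, April 21, 2026, falls between 1 March and 25 October, so daylight saving is in effect and Kesek Republic is at UTC−03:00.
13:30 UTC − 3h = 10:30 Kesek Republic.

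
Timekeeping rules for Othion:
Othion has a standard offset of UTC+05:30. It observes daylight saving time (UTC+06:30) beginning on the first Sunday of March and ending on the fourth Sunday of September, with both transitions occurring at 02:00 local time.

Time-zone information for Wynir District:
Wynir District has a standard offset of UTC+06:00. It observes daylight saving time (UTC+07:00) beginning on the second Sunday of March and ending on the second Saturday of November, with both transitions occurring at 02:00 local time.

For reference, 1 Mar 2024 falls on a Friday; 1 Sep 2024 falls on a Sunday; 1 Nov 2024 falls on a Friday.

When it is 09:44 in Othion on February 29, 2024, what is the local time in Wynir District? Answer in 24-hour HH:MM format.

1 March 2024 is a Friday, so the first Sunday is March 3.
1 September 2024 is a Sunday, so the first Sunday is September 1 and the fourth is September 22.
Daylight saving runs 3 March – 22 September; February 29, 2024 is outside that window, so Othion is on standard time at UTC+05:30.
09:44 Othion − 5h30m = 04:14 UTC.
1 March 2024 is a Friday, so the first Sunday is March 3 and the second is March 10.
1 November 2024 is a Friday, so the first Saturday is November 2 and the second is November 9.
At the standard offset (UTC+06:00), 04:14 UTC + 6h = 10:14 Wynir District standard time.
Daylight saving runs 10 March – 9 November; the standard-time date in Wynir District, February 29, 2024, is outside that window, so Wynir District is on standard time at UTC+06:00.
04:14 UTC + 6h = 10:14 Wynir District.

10:14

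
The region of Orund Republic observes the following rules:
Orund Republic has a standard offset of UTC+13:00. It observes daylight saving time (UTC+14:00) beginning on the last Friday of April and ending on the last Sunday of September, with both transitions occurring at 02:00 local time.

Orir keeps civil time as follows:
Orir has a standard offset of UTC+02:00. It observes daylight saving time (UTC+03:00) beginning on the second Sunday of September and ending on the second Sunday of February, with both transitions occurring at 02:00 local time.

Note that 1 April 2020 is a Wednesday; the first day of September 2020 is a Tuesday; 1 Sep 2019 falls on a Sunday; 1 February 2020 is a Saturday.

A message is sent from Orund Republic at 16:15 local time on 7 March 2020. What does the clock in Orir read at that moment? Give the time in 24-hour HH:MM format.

05:15

1 April 2020 is a Wednesday, so Fridays fall on 3, 10, 17, 24; the last is April 24.
1 September 2020 is a Tuesday, so Sundays fall on 6, 13, 20, 27; the last is September 27.
7 March 2020 does not fall between 24 April and 27 September, so daylight saving is not in effect and Orund Republic is at UTC+13:00.
16:15 Orund Republic − 13h = 03:15 UTC.
1 September 2019 is a Sunday, so the first Sunday is September 1 and the second is September 8.
1 February 2020 is a Saturday, so the first Sunday is February 2 and the second is February 9.
At the standard offset (UTC+02:00), 03:15 UTC + 2h = 05:15 Orir standard time.
The standard-time date in Orir, 7 March 2020, is outside the daylight-saving period (8 September 2019 – 9 February 2020), so Orir is on standard time, UTC+02:00.
03:15 UTC + 2h = 05:15 Orir.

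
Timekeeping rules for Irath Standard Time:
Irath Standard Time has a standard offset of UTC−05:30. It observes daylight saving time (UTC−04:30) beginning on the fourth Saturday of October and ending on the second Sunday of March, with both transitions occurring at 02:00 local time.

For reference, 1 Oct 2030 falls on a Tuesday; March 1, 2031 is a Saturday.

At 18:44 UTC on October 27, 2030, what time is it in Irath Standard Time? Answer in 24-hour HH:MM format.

14:14

1 October 2030 is a Tuesday, so the first Saturday is October 5 and the fourth is October 26.
1 March 2031 is a Saturday, so the first Sunday is March 2 and the second is March 9.
At the standard offset (UTC−05:30), 18:44 UTC − 5h30m = 13:14 Irath Standard Time standard time.
Daylight saving runs 26 October 2030 – 9 March 2031; the standard-time date in Irath Standard Time, October 27, 2030, is inside that window, so Irath Standard Time is at UTC−04:30.
18:44 UTC − 4h30m = 14:14 local.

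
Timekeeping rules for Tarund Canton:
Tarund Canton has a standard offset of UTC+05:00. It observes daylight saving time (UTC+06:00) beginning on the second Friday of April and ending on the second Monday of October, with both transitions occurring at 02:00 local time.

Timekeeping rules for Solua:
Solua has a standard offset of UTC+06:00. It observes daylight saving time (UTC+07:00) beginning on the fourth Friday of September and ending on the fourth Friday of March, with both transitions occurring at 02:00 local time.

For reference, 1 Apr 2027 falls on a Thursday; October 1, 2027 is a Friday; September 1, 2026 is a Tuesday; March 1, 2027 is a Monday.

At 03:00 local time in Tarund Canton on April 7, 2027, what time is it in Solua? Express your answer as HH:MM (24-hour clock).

1 April 2027 is a Thursday, so the first Friday is April 2 and the second is April 9.
1 October 2027 is a Friday, so the first Monday is October 4 and the second is October 11.
April 7, 2027 is outside the daylight-saving period (9 April – 11 October), so Tarund Canton is on standard time, UTC+05:00.
03:00 Tarund Canton − 5h = 22:00 UTC (rolling into the previous day, 6 April 2027).
1 September 2026 is a Tuesday, so the first Friday is September 4 and the fourth is September 25.
1 March 2027 is a Monday, so the first Friday is March 5 and the fourth is March 26.
At the standard offset (UTC+06:00), 22:00 UTC + 6h = 04:00 Solua standard time (rolling into the next day, 7 April 2027).
The standard-time date in Solua, April 7, 2027, is outside the daylight-saving period (25 September 2026 – 26 March 2027), so Solua is on standard time, UTC+06:00.
22:00 UTC + 6h = 04:00 Solua (rolling into the next day, 7 April 2027).

04:00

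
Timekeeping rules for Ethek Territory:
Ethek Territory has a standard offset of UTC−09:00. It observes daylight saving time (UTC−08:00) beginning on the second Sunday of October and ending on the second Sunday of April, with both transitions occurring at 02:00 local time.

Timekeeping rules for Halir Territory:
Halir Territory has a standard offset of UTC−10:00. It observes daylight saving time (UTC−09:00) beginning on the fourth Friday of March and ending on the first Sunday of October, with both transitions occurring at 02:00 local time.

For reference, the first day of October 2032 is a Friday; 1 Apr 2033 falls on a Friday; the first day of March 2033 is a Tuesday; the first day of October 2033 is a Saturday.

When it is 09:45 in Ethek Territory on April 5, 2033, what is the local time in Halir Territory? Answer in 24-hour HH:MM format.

08:45

1 October 2032 is a Friday, so the first Sunday is October 3 and the second is October 10.
1 April 2033 is a Friday, so the first Sunday is April 3 and the second is April 10.
April 5, 2033 falls between 10 October 2032 and 10 April 2033, so daylight saving is in effect and Ethek Territory is at UTC−08:00.
09:45 Ethek Territory + 8h = 17:45 UTC.
1 March 2033 is a Tuesday, so the first Friday is March 4 and the fourth is March 25.
1 October 2033 is a Saturday, so the first Sunday is October 2.
At the standard offset (UTC−10:00), 17:45 UTC − 10h = 07:45 Halir Territory standard time.
The standard-time date in Halir Territory, April 5, 2033, lies within the daylight-saving period (25 March – 2 October), so Halir Territory is on daylight time, UTC−09:00.
17:45 UTC − 9h = 08:45 Halir Territory.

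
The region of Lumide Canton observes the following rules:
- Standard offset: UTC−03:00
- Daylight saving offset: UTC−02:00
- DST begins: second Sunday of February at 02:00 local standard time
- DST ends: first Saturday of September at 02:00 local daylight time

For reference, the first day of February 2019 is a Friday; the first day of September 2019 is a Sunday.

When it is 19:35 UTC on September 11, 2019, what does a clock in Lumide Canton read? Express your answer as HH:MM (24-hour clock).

16:35

1 February 2019 is a Friday, so the first Sunday is February 3 and the second is February 10.
1 September 2019 is a Sunday, so the first Saturday is September 7.
At the standard offset (UTC−03:00), 19:35 UTC − 3h = 16:35 Lumide Canton standard time.
The standard-time date in Lumide Canton, September 11, 2019, is outside the daylight-saving period (10 February – 7 September), so Lumide Canton is on standard time, UTC−03:00.
19:35 UTC − 3h = 16:35 local.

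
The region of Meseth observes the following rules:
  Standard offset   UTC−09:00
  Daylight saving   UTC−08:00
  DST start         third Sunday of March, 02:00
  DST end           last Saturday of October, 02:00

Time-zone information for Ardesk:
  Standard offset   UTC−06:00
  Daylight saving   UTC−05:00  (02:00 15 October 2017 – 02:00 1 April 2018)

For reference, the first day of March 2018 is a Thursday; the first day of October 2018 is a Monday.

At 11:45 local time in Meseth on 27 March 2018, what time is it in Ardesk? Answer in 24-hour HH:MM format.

1 March 2018 is a Thursday, so the first Sunday is March 4 and the third is March 18.
1 October 2018 is a Monday, so Saturdays fall on 6, 13, 20, 27; the last is October 27.
27 March 2018 falls between 18 March and 27 October, so daylight saving is in effect and Meseth is at UTC−08:00.
11:45 Meseth + 8h = 19:45 UTC.
At the standard offset (UTC−06:00), 19:45 UTC − 6h = 13:45 Ardesk standard time.
The standard-time date in Ardesk, 27 March 2018, lies within the daylight-saving period (15 October 2017 – 1 April 2018), so Ardesk is on daylight time, UTC−05:00.
19:45 UTC − 5h = 14:45 Ardesk.

14:45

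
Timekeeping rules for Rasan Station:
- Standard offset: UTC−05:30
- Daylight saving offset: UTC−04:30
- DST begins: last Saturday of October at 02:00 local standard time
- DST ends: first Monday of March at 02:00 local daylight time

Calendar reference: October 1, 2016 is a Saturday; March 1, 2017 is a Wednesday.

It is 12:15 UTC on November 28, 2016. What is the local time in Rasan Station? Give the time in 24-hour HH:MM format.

1 October 2016 is a Saturday, so Saturdays fall on 1, 8, 15, 22, 29; the last is October 29.
1 March 2017 is a Wednesday, so the first Monday is March 6.
At the standard offset (UTC−05:30), 12:15 UTC − 5h30m = 06:45 Rasan Station standard time.
The standard-time date in Rasan Station, November 28, 2016, lies within the daylight-saving period (29 October 2016 – 6 March 2017), so Rasan Station is on daylight time, UTC−04:30.
12:15 UTC − 4h30m = 07:45 local.

07:45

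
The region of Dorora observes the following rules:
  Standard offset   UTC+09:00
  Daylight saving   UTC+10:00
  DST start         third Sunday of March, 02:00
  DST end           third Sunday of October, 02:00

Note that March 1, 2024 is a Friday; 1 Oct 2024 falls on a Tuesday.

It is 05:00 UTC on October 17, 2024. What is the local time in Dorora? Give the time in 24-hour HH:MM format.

15:00

1 March 2024 is a Friday, so the first Sunday is March 3 and the third is March 17.
1 October 2024 is a Tuesday, so the first Sunday is October 6 and the third is October 20.
At the standard offset (UTC+09:00), 05:00 UTC + 9h = 14:00 Dorora standard time.
The standard-time date in Dorora, October 17, 2024, lies within the daylight-saving period (17 March – 20 October), so Dorora is on daylight time, UTC+10:00.
05:00 UTC + 10h = 15:00 local.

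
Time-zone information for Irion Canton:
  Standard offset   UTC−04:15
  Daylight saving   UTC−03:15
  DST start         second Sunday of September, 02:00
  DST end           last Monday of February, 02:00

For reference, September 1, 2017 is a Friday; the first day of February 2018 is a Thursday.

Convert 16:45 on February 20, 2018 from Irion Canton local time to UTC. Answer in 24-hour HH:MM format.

1 September 2017 is a Friday, so the first Sunday is September 3 and the second is September 10.
1 February 2018 is a Thursday, so Mondays fall on 5, 12, 19, 26; the last is February 26.
February 20, 2018 lies within the daylight-saving period (10 September 2017 – 26 February 2018), so Irion Canton is on daylight time, UTC−03:15.
16:45 local + 3h15m = 20:00 UTC.

20:00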